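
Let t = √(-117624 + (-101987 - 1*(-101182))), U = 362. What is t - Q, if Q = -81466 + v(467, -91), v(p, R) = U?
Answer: 81104 + I*√118429 ≈ 81104.0 + 344.14*I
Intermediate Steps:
v(p, R) = 362
Q = -81104 (Q = -81466 + 362 = -81104)
t = I*√118429 (t = √(-117624 + (-101987 + 101182)) = √(-117624 - 805) = √(-118429) = I*√118429 ≈ 344.14*I)
t - Q = I*√118429 - 1*(-81104) = I*√118429 + 81104 = 81104 + I*√118429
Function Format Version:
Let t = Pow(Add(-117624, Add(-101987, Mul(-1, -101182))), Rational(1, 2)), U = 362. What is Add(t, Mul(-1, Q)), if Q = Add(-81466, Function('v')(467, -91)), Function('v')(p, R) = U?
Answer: Add(81104, Mul(I, Pow(118429, Rational(1, 2)))) ≈ Add(81104., Mul(344.14, I))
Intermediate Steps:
Function('v')(p, R) = 362
Q = -81104 (Q = Add(-81466, 362) = -81104)
t = Mul(I, Pow(118429, Rational(1, 2))) (t = Pow(Add(-117624, Add(-101987, 101182)), Rational(1, 2)) = Pow(Add(-117624, -805), Rational(1, 2)) = Pow(-118429, Rational(1, 2)) = Mul(I, Pow(118429, Rational(1, 2))) ≈ Mul(344.14, I))
Add(t, Mul(-1, Q)) = Add(Mul(I, Pow(118429, Rational(1, 2))), Mul(-1, -81104)) = Add(Mul(I, Pow(118429, Rational(1, 2))), 81104) = Add(81104, Mul(I, Pow(118429, Rational(1, 2))))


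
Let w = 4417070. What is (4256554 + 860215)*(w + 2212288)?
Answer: 33920893504302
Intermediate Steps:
(4256554 + 860215)*(w + 2212288) = (4256554 + 860215)*(4417070 + 2212288) = 5116769*6629358 = 33920893504302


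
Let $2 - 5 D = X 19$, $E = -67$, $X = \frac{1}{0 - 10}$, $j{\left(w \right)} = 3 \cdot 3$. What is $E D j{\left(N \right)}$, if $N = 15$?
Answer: $- \frac{23517}{50} \approx -470.34$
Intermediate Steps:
$j{\left(w \right)} = 9$
$X = - \frac{1}{10}$ ($X = \frac{1}{-10} = - \frac{1}{10} \approx -0.1$)
$D = \frac{39}{50}$ ($D = \frac{2}{5} - \frac{\left(- \frac{1}{10}\right) 19}{5} = \frac{2}{5} - - \frac{19}{50} = \frac{2}{5} + \frac{19}{50} = \frac{39}{50} \approx 0.78$)
$E D j{\left(N \right)} = \left(-67\right) \frac{39}{50} \cdot 9 = \left(- \frac{2613}{50}\right) 9 = - \frac{23517}{50}$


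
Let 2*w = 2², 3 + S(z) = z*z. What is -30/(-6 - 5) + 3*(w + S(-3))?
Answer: 294/11 ≈ 26.727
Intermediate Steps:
S(z) = -3 + z² (S(z) = -3 + z*z = -3 + z²)
w = 2 (w = (½)*2² = (½)*4 = 2)
-30/(-6 - 5) + 3*(w + S(-3)) = -30/(-6 - 5) + 3*(2 + (-3 + (-3)²)) = -30/(-11) + 3*(2 + (-3 + 9)) = -30*(-1/11) + 3*(2 + 6) = 30/11 + 3*8 = 30/11 + 24 = 294/11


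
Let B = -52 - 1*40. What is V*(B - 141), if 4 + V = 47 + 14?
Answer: -13281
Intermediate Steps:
B = -92 (B = -52 - 40 = -92)
V = 57 (V = -4 + (47 + 14) = -4 + 61 = 57)
V*(B - 141) = 57*(-92 - 141) = 57*(-233) = -13281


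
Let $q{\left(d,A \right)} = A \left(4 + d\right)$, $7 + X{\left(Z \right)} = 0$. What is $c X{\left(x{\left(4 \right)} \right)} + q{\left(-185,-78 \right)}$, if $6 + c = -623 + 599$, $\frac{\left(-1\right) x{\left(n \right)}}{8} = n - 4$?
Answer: $14328$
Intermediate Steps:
$x{\left(n \right)} = 32 - 8 n$ ($x{\left(n \right)} = - 8 \left(n - 4\right) = - 8 \left(-4 + n\right) = 32 - 8 n$)
$c = -30$ ($c = -6 + \left(-623 + 599\right) = -6 - 24 = -30$)
$X{\left(Z \right)} = -7$ ($X{\left(Z \right)} = -7 + 0 = -7$)
$c X{\left(x{\left(4 \right)} \right)} + q{\left(-185,-78 \right)} = \left(-30\right) \left(-7\right) - 78 \left(4 - 185\right) = 210 - -14118 = 210 + 14118 = 14328$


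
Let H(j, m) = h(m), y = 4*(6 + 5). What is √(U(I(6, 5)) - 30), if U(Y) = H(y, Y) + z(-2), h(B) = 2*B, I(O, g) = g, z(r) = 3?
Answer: I*√17 ≈ 4.1231*I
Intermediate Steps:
y = 44 (y = 4*11 = 44)
H(j, m) = 2*m
U(Y) = 3 + 2*Y (U(Y) = 2*Y + 3 = 3 + 2*Y)
√(U(I(6, 5)) - 30) = √((3 + 2*5) - 30) = √((3 + 10) - 30) = √(13 - 30) = √(-17) = I*√17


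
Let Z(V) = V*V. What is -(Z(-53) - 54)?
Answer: -2755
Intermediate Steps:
Z(V) = V**2
-(Z(-53) - 54) = -((-53)**2 - 54) = -(2809 - 54) = -1*2755 = -2755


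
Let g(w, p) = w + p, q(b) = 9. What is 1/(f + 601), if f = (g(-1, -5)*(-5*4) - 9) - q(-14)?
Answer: 1/703 ≈ 0.0014225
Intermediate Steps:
g(w, p) = p + w
f = 102 (f = ((-5 - 1)*(-5*4) - 9) - 1*9 = (-6*(-20) - 9) - 9 = (120 - 9) - 9 = 111 - 9 = 102)
1/(f + 601) = 1/(102 + 601) = 1/703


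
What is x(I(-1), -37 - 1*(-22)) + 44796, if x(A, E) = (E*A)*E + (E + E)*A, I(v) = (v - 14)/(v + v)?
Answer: 92517/2 ≈ 46259.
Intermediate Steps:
I(v) = (-14 + v)/(2*v) (I(v) = (-14 + v)/((2*v)) = (-14 + v)*(1/(2*v)) = (-14 + v)/(2*v))
x(A, E) = A*E² + 2*A*E (x(A, E) = (A*E)*E + (2*E)*A = A*E² + 2*A*E)
x(I(-1), -37 - 1*(-22)) + 44796 = ((½)*(-14 - 1)/(-1))*(-37 - 1*(-22))*(2 + (-37 - 1*(-22))) + 44796 = ((½)*(-1)*(-15))*(-37 + 22)*(2 + (-37 + 22)) + 44796 = (15/2)*(-15)*(2 - 15) + 44796 = (15/2)*(-15)*(-13) + 44796 = 2925/2 + 44796 = 92517/2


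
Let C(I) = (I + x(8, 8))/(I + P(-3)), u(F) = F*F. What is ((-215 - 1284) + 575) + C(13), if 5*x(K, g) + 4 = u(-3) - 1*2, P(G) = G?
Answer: -23066/25 ≈ -922.64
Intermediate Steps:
u(F) = F**2
x(K, g) = 3/5 (x(K, g) = -4/5 + ((-3)**2 - 1*2)/5 = -4/5 + (9 - 2)/5 = -4/5 + (1/5)*7 = -4/5 + 7/5 = 3/5)
C(I) = (3/5 + I)/(-3 + I) (C(I) = (I + 3/5)/(I - 3) = (3/5 + I)/(-3 + I))
((-215 - 1284) + 575) + C(13) = ((-215 - 1284) + 575) + (3/5 + 13)/(-3 + 13) = (-1499 + 575) + (68/5)/10 = -924 + (1/10)*(68/5) = -924 + 34/25 = -23066/25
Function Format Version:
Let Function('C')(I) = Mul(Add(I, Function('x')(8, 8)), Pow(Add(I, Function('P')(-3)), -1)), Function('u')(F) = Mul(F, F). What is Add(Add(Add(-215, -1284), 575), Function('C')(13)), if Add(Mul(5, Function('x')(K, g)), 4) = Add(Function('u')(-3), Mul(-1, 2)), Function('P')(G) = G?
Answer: Rational(-23066, 25) ≈ -922.64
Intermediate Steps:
Function('u')(F) = Pow(F, 2)
Function('x')(K, g) = Rational(3, 5) (Function('x')(K, g) = Add(Rational(-4, 5), Mul(Rational(1, 5), Add(Pow(-3, 2), Mul(-1, 2)))) = Add(Rational(-4, 5), Mul(Rational(1, 5), Add(9, -2))) = Add(Rational(-4, 5), Mul(Rational(1, 5), 7)) = Add(Rational(-4, 5), Rational(7, 5)) = Rational(3, 5))
Function('C')(I) = Mul(Pow(Add(-3, I), -1), Add(Rational(3, 5), I)) (Function('C')(I) = Mul(Add(I, Rational(3, 5)), Pow(Add(I, -3), -1)) = Mul(Add(Rational(3, 5), I), Pow(Add(-3, I), -1)) = Mul(Pow(Add(-3, I), -1), Add(Rational(3, 5), I)))
Add(Add(Add(-215, -1284), 575), Function('C')(13)) = Add(Add(Add(-215, -1284), 575), Mul(Pow(Add(-3, 13), -1), Add(Rational(3, 5), 13))) = Add(Add(-1499, 575), Mul(Pow(10, -1), Rational(68, 5))) = Add(-924, Mul(Rational(1, 10), Rational(68, 5))) = Add(-924, Rational(34, 25)) = Rational(-23066, 25)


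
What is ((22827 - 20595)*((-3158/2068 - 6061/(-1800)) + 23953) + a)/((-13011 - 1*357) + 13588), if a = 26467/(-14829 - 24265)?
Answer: 223276364371683/918709000 ≈ 2.4303e+5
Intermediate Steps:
a = -26467/39094 (a = 26467/(-39094) = 26467*(-1/39094) = -26467/39094 ≈ -0.67701)
((22827 - 20595)*((-3158/2068 - 6061/(-1800)) + 23953) + a)/((-13011 - 1*357) + 13588) = ((22827 - 20595)*((-3158/2068 - 6061/(-1800)) + 23953) - 26467/39094)/((-13011 - 1*357) + 13588) = (2232*((-3158*1/2068 - 6061*(-1/1800)) + 23953) - 26467/39094)/((-13011 - 357) + 13588) = (2232*((-1579/1034 + 6061/1800) + 23953) - 26467/39094)/(-13368 + 13588) = (2232*(1712437/930600 + 23953) - 26467/39094)/220 = (2232*(22292374237/930600) - 26467/39094)*(1/220) = (691063601347/12925 - 26467/39094)*(1/220) = (223276364371683/4175950)*(1/220) = 223276364371683/918709000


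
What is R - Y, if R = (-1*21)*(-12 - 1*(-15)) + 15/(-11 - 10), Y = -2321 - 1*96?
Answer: 16473/7 ≈ 2353.3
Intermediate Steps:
Y = -2417 (Y = -2321 - 96 = -2417)
R = -446/7 (R = -21*(-12 + 15) + 15/(-21) = -21*3 + 15*(-1/21) = -63 - 5/7 = -446/7 ≈ -63.714)
R - Y = -446/7 - 1*(-2417) = -446/7 + 2417 = 16473/7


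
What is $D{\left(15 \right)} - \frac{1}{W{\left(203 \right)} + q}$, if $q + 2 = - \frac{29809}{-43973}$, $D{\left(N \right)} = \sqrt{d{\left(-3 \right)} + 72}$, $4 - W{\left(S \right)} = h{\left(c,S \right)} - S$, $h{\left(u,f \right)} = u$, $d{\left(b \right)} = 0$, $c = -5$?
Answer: $- \frac{43973}{9264139} + 6 \sqrt{2} \approx 8.4805$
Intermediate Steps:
$W{\left(S \right)} = 9 + S$ ($W{\left(S \right)} = 4 - \left(-5 - S\right) = 4 + \left(5 + S\right) = 9 + S$)
$D{\left(N \right)} = 6 \sqrt{2}$ ($D{\left(N \right)} = \sqrt{0 + 72} = \sqrt{72} = 6 \sqrt{2}$)
$q = - \frac{58137}{43973}$ ($q = -2 - \frac{29809}{-43973} = -2 - - \frac{29809}{43973} = -2 + \frac{29809}{43973} = - \frac{58137}{43973} \approx -1.3221$)
$D{\left(15 \right)} - \frac{1}{W{\left(203 \right)} + q} = 6 \sqrt{2} - \frac{1}{\left(9 + 203\right) - \frac{58137}{43973}} = 6 \sqrt{2} - \frac{1}{212 - \frac{58137}{43973}} = 6 \sqrt{2} - \frac{1}{\frac{9264139}{43973}} = 6 \sqrt{2} - \frac{43973}{9264139} = - \frac{43973}{9264139} + 6 \sqrt{2}$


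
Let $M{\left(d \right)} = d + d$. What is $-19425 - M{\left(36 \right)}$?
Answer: $-19497$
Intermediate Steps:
$M{\left(d \right)} = 2 d$
$-19425 - M{\left(36 \right)} = -19425 - 2 \cdot 36 = -19425 - 72 = -19497$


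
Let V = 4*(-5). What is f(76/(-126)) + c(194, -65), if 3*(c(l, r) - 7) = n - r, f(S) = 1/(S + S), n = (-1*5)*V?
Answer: 4649/76 ≈ 61.171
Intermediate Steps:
V = -20
n = 100 (n = -1*5*(-20) = -5*(-20) = 100)
f(S) = 1/(2*S)
c(l, r) = 121/3 - r/3 (c(l, r) = 7 + (100 - r)/3 = 7 + (100/3 - r/3) = 121/3 - r/3)
f(76/(-126)) + c(194, -65) = 1/(2*((76/(-126)))) + (121/3 - 1/3*(-65)) = 1/(2*((76*(-1/126)))) + (121/3 + 65/3) = 1/(2*(-38/63)) + 62 = (1/2)*(-63/38) + 62 = -63/76 + 62 = 4649/76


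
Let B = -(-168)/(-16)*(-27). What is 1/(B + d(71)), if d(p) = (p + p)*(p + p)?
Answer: 2/40895 ≈ 4.8906e-5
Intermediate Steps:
d(p) = 4*p² (d(p) = (2*p)*(2*p) = 4*p²)
B = 567/2 (B = -(-168)*(-1)/16*(-27) = -7*3/2*(-27) = -21/2*(-27) = 567/2 ≈ 283.50)
1/(B + d(71)) = 1/(567/2 + 4*71²) = 1/(567/2 + 4*5041) = 1/(567/2 + 20164) = 1/(40895/2) = 2/40895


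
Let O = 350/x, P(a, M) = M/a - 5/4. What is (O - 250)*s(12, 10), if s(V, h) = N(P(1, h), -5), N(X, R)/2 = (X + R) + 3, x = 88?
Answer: -292275/88 ≈ -3321.3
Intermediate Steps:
P(a, M) = -5/4 + M/a (P(a, M) = M/a - 5*¼ = M/a - 5/4 = -5/4 + M/a)
O = 175/44 (O = 350/88 = 350*(1/88) = 175/44 ≈ 3.9773)
N(X, R) = 6 + 2*R + 2*X (N(X, R) = 2*((X + R) + 3) = 2*((R + X) + 3) = 2*(3 + R + X) = 6 + 2*R + 2*X)
s(V, h) = -13/2 + 2*h (s(V, h) = 6 + 2*(-5) + 2*(-5/4 + h/1) = 6 - 10 + 2*(-5/4 + h*1) = 6 - 10 + 2*(-5/4 + h) = 6 - 10 + (-5/2 + 2*h) = -13/2 + 2*h)
(O - 250)*s(12, 10) = (175/44 - 250)*(-13/2 + 2*10) = -10825*(-13/2 + 20)/44 = -10825/44*27/2 = -292275/88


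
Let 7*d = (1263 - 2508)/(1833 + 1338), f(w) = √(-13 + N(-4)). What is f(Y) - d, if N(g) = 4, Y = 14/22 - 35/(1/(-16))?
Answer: 415/7399 + 3*I ≈ 0.056089 + 3.0*I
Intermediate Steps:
Y = 6167/11 (Y = 14*(1/22) - 35/(-1/16) = 7/11 - 35*(-16) = 7/11 + 560 = 6167/11 ≈ 560.64)
f(w) = 3*I (f(w) = √(-13 + 4) = √(-9) = 3*I)
d = -415/7399 (d = ((1263 - 2508)/(1833 + 1338))/7 = (-1245/3171)/7 = (-1245*1/3171)/7 = (⅐)*(-415/1057) = -415/7399 ≈ -0.056089)
f(Y) - d = 3*I - 1*(-415/7399) = 3*I + 415/7399 = 415/7399 + 3*I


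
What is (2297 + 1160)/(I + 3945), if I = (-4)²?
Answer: 3457/3961 ≈ 0.87276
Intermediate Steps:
I = 16
(2297 + 1160)/(I + 3945) = (2297 + 1160)/(16 + 3945) = 3457/3961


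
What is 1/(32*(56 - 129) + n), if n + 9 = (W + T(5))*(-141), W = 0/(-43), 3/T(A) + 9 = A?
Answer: -4/8957 ≈ -0.00044658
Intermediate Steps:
T(A) = 3/(-9 + A)
W = 0 (W = 0*(-1/43) = 0)
n = 387/4 (n = -9 + (0 + 3/(-9 + 5))*(-141) = -9 + (0 + 3/(-4))*(-141) = -9 + (0 + 3*(-¼))*(-141) = -9 + (0 - ¾)*(-141) = -9 - ¾*(-141) = -9 + 423/4 = 387/4 ≈ 96.750)
1/(32*(56 - 129) + n) = 1/(32*(56 - 129) + 387/4) = 1/(32*(-73) + 387/4) = 1/(-2336 + 387/4) = 1/(-8957/4) = -4/8957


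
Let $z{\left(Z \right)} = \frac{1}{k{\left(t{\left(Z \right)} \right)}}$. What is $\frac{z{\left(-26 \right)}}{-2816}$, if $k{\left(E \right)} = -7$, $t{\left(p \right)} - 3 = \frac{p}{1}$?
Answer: $\frac{1}{19712} \approx 5.0731 \cdot 10^{-5}$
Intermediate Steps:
$t{\left(p \right)} = 3 + p$ ($t{\left(p \right)} = 3 + \frac{p}{1} = 3 + p 1 = 3 + p$)
$z{\left(Z \right)} = - \frac{1}{7}$ ($z{\left(Z \right)} = \frac{1}{-7} = - \frac{1}{7}$)
$\frac{z{\left(-26 \right)}}{-2816} = - \frac{1}{7 \left(-2816\right)} = \left(- \frac{1}{7}\right) \left(- \frac{1}{2816}\right) = \frac{1}{19712}$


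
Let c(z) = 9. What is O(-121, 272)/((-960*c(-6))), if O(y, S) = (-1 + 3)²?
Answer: -1/2160 ≈ -0.00046296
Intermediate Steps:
O(y, S) = 4 (O(y, S) = 2² = 4)
O(-121, 272)/((-960*c(-6))) = 4/((-960*9)) = 4/(-8640) = 4*(-1/8640) = -1/2160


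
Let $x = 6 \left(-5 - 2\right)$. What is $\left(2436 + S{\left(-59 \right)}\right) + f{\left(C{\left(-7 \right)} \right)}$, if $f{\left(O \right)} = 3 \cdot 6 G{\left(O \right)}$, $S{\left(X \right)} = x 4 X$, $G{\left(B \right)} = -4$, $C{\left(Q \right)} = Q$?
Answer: $12276$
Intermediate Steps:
$x = -42$ ($x = 6 \left(-7\right) = -42$)
$S{\left(X \right)} = - 168 X$ ($S{\left(X \right)} = \left(-42\right) 4 X = - 168 X$)
$f{\left(O \right)} = -72$ ($f{\left(O \right)} = 3 \cdot 6 \left(-4\right) = 18 \left(-4\right) = -72$)
$\left(2436 + S{\left(-59 \right)}\right) + f{\left(C{\left(-7 \right)} \right)} = \left(2436 - -9912\right) - 72 = \left(2436 + 9912\right) - 72 = 12348 - 72 = 12276$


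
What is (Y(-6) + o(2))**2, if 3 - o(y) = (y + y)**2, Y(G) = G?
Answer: 361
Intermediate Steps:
o(y) = 3 - 4*y**2 (o(y) = 3 - (y + y)**2 = 3 - (2*y)**2 = 3 - 4*y**2)
(Y(-6) + o(2))**2 = (-6 + (3 - 4*2**2))**2 = (-6 + (3 - 4*4))**2 = (-6 + (3 - 16))**2 = (-6 - 13)**2 = (-19)**2 = 361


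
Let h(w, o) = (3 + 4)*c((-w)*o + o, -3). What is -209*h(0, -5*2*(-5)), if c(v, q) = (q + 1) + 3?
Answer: -1463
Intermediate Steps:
c(v, q) = 4 + q (c(v, q) = (1 + q) + 3 = 4 + q)
h(w, o) = 7 (h(w, o) = (3 + 4)*(4 - 3) = 7*1 = 7)
-209*h(0, -5*2*(-5)) = -209*7 = -1463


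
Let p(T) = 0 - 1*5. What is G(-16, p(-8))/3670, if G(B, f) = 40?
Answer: 4/367 ≈ 0.010899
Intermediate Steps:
p(T) = -5 (p(T) = 0 - 5 = -5)
G(-16, p(-8))/3670 = 40/3670 = 40*(1/3670) = 4/367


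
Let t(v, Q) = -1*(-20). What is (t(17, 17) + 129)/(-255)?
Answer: -149/255 ≈ -0.58431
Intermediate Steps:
t(v, Q) = 20
(t(17, 17) + 129)/(-255) = (20 + 129)/(-255) = 149*(-1/255) = -149/255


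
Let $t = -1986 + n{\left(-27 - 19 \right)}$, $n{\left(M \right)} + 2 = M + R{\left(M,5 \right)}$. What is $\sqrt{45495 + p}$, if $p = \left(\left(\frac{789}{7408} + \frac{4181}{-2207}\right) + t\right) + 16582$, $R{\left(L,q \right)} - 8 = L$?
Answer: $\frac{\sqrt{1002446330861364955}}{4087364} \approx 244.96$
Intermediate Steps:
$R{\left(L,q \right)} = 8 + L$
$n{\left(M \right)} = 6 + 2 M$ ($n{\left(M \right)} = -2 + \left(M + \left(8 + M\right)\right) = -2 + \left(8 + 2 M\right) = 6 + 2 M$)
$t = -2072$ ($t = -1986 + \left(6 + 2 \left(-27 - 19\right)\right) = -1986 + \left(6 + 2 \left(-46\right)\right) = -1986 + \left(6 - 92\right) = -1986 - 86 = -2072$)
$p = \frac{237201375035}{16349456}$ ($p = \left(\left(\frac{789}{7408} + \frac{4181}{-2207}\right) - 2072\right) + 16582 = \left(\left(789 \cdot \frac{1}{7408} + 4181 \left(- \frac{1}{2207}\right)\right) - 2072\right) + 16582 = \left(\left(\frac{789}{7408} - \frac{4181}{2207}\right) - 2072\right) + 16582 = \left(- \frac{29231525}{16349456} - 2072\right) + 16582 = - \frac{33905304357}{16349456} + 16582 = \frac{237201375035}{16349456} \approx 14508.0$)
$\sqrt{45495 + p} = \sqrt{45495 + \frac{237201375035}{16349456}} = \sqrt{\frac{981019875755}{16349456}} = \frac{\sqrt{1002446330861364955}}{4087364}$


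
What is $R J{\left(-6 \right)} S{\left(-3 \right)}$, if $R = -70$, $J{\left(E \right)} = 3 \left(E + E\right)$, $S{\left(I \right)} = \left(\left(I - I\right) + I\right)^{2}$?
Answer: $22680$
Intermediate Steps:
$S{\left(I \right)} = I^{2}$ ($S{\left(I \right)} = \left(0 + I\right)^{2} = I^{2}$)
$J{\left(E \right)} = 6 E$ ($J{\left(E \right)} = 3 \cdot 2 E = 6 E$)
$R J{\left(-6 \right)} S{\left(-3 \right)} = - 70 \cdot 6 \left(-6\right) \left(-3\right)^{2} = \left(-70\right) \left(-36\right) 9 = 2520 \cdot 9 = 22680$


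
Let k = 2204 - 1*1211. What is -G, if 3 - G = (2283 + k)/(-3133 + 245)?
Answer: -2985/722 ≈ -4.1343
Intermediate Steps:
k = 993 (k = 2204 - 1211 = 993)
G = 2985/722 (G = 3 - (2283 + 993)/(-3133 + 245) = 3 - 3276/(-2888) = 3 - 3276*(-1)/2888 = 3 - 1*(-819/722) = 3 + 819/722 = 2985/722 ≈ 4.1343)
-G = -1*2985/722 = -2985/722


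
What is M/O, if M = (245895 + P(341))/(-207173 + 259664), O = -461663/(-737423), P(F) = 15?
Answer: 60446563310/8077717511 ≈ 7.4831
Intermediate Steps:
O = 461663/737423 (O = -461663*(-1/737423) = 461663/737423 ≈ 0.62605)
M = 81970/17497 (M = (245895 + 15)/(-207173 + 259664) = 245910/52491 = 245910*(1/52491) = 81970/17497 ≈ 4.6848)
M/O = 81970/(17497*(461663/737423)) = (81970/17497)*(737423/461663) = 60446563310/8077717511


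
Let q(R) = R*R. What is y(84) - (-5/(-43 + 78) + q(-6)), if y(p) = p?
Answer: 337/7 ≈ 48.143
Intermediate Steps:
q(R) = R²
y(84) - (-5/(-43 + 78) + q(-6)) = 84 - (-5/(-43 + 78) + (-6)²) = 84 - (-5/35 + 36) = 84 - (-5*1/35 + 36) = 84 - (-⅐ + 36) = 84 - 1*251/7 = 84 - 251/7 = 337/7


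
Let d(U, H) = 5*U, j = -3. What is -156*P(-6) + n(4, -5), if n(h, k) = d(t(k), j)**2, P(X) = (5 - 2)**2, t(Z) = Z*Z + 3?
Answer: 18196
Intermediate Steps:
t(Z) = 3 + Z**2 (t(Z) = Z**2 + 3 = 3 + Z**2)
P(X) = 9 (P(X) = 3**2 = 9)
n(h, k) = (15 + 5*k**2)**2 (n(h, k) = (5*(3 + k**2))**2 = (15 + 5*k**2)**2)
-156*P(-6) + n(4, -5) = -156*9 + 25*(3 + (-5)**2)**2 = -1404 + 25*(3 + 25)**2 = -1404 + 25*28**2 = -1404 + 25*784 = -1404 + 19600 = 18196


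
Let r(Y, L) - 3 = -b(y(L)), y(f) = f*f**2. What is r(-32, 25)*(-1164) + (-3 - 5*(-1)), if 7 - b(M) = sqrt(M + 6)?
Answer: 4658 - 8148*sqrt(319) ≈ -1.4087e+5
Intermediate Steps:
y(f) = f**3
b(M) = 7 - sqrt(6 + M) (b(M) = 7 - sqrt(M + 6) = 7 - sqrt(6 + M))
r(Y, L) = -4 + sqrt(6 + L**3) (r(Y, L) = 3 - (7 - sqrt(6 + L**3)) = 3 + (-7 + sqrt(6 + L**3)) = -4 + sqrt(6 + L**3))
r(-32, 25)*(-1164) + (-3 - 5*(-1)) = (-4 + sqrt(6 + 25**3))*(-1164) + (-3 - 5*(-1)) = (-4 + sqrt(6 + 15625))*(-1164) + (-3 + 5) = (-4 + sqrt(15631))*(-1164) + 2 = (-4 + 7*sqrt(319))*(-1164) + 2 = (4656 - 8148*sqrt(319)) + 2 = 4658 - 8148*sqrt(319)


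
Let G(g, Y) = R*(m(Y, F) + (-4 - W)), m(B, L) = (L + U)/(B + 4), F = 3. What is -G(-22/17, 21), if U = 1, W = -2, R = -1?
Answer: -46/25 ≈ -1.8400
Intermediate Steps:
m(B, L) = (1 + L)/(4 + B) (m(B, L) = (L + 1)/(B + 4) = (1 + L)/(4 + B))
G(g, Y) = 2 - 4/(4 + Y) (G(g, Y) = -((1 + 3)/(4 + Y) + (-4 - 1*(-2))) = -(4/(4 + Y) + (-4 + 2)) = -(4/(4 + Y) - 2) = -(-2 + 4/(4 + Y)) = 2 - 4/(4 + Y))
-G(-22/17, 21) = -2*(2 + 21)/(4 + 21) = -2*23/25 = -1*46/25 = -46/25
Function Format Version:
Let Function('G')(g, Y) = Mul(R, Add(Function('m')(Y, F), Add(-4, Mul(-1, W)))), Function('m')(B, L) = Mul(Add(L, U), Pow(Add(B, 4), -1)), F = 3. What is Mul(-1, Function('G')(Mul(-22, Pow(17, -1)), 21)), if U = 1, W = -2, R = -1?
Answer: Rational(-46, 25) ≈ -1.8400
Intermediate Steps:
Function('m')(B, L) = Mul(Pow(Add(4, B), -1), Add(1, L)) (Function('m')(B, L) = Mul(Add(L, 1), Pow(Add(B, 4), -1)) = Mul(Add(1, L), Pow(Add(4, B), -1)) = Mul(Pow(Add(4, B), -1), Add(1, L)))
Function('G')(g, Y) = Add(2, Mul(-4, Pow(Add(4, Y), -1))) (Function('G')(g, Y) = Mul(-1, Add(Mul(Pow(Add(4, Y), -1), Add(1, 3)), Add(-4, Mul(-1, -2)))) = Mul(-1, Add(Mul(Pow(Add(4, Y), -1), 4), Add(-4, 2))) = Mul(-1, Add(Mul(4, Pow(Add(4, Y), -1)), -2)) = Mul(-1, Add(-2, Mul(4, Pow(Add(4, Y), -1)))) = Add(2, Mul(-4, Pow(Add(4, Y), -1))))
Mul(-1, Function('G')(Mul(-22, Pow(17, -1)), 21)) = Mul(-1, Mul(2, Pow(Add(4, 21), -1), Add(2, 21))) = Mul(-1, Mul(2, Pow(25, -1), 23)) = Mul(-1, Mul(2, Rational(1, 25), 23)) = Mul(-1, Rational(46, 25)) = Rational(-46, 25)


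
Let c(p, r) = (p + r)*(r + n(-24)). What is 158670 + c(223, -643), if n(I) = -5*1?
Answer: 430830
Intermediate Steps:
n(I) = -5
c(p, r) = (-5 + r)*(p + r) (c(p, r) = (p + r)*(r - 5) = (p + r)*(-5 + r) = (-5 + r)*(p + r))
158670 + c(223, -643) = 158670 + ((-643)² - 5*223 - 5*(-643) + 223*(-643)) = 158670 + (413449 - 1115 + 3215 - 143389) = 158670 + 272160 = 430830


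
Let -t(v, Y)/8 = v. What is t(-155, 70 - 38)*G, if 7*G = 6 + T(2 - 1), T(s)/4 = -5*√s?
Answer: -2480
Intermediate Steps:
T(s) = -20*√s (T(s) = 4*(-5*√s) = -20*√s)
t(v, Y) = -8*v
G = -2 (G = (6 - 20*√(2 - 1))/7 = (6 - 20*√1)/7 = (6 - 20*1)/7 = (6 - 20)/7 = (⅐)*(-14) = -2)
t(-155, 70 - 38)*G = -8*(-155)*(-2) = 1240*(-2) = -2480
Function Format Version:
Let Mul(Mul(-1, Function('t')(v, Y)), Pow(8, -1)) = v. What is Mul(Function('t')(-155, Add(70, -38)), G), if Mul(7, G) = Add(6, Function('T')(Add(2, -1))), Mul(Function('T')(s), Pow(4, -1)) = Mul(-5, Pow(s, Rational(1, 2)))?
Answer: -2480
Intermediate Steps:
Function('T')(s) = Mul(-20, Pow(s, Rational(1, 2))) (Function('T')(s) = Mul(4, Mul(-5, Pow(s, Rational(1, 2)))) = Mul(-20, Pow(s, Rational(1, 2))))
Function('t')(v, Y) = Mul(-8, v)
G = -2 (G = Mul(Rational(1, 7), Add(6, Mul(-20, Pow(Add(2, -1), Rational(1, 2))))) = Mul(Rational(1, 7), Add(6, Mul(-20, Pow(1, Rational(1, 2))))) = Mul(Rational(1, 7), Add(6, Mul(-20, 1))) = Mul(Rational(1, 7), Add(6, -20)) = Mul(Rational(1, 7), -14) = -2)
Mul(Function('t')(-155, Add(70, -38)), G) = Mul(Mul(-8, -155), -2) = Mul(1240, -2) = -2480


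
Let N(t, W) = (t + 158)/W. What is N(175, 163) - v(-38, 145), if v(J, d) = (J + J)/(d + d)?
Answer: 54479/23635 ≈ 2.3050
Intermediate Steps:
v(J, d) = J/d (v(J, d) = (2*J)/((2*d)) = (2*J)*(1/(2*d)) = J/d)
N(t, W) = (158 + t)/W
N(175, 163) - v(-38, 145) = (158 + 175)/163 - (-38)/145 = (1/163)*333 - (-38)/145 = 333/163 - 1*(-38/145) = 333/163 + 38/145 = 54479/23635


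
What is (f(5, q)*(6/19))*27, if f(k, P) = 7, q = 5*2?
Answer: 1134/19 ≈ 59.684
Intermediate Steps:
q = 10
(f(5, q)*(6/19))*27 = (7*(6/19))*27 = (42/19)*27 = 1134/19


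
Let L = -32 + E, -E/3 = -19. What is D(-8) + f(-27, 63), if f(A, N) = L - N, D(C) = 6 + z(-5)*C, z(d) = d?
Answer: 8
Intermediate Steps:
E = 57 (E = -3*(-19) = 57)
L = 25 (L = -32 + 57 = 25)
D(C) = 6 - 5*C
f(A, N) = 25 - N
D(-8) + f(-27, 63) = (6 - 5*(-8)) + (25 - 1*63) = (6 + 40) + (25 - 63) = 46 - 38 = 8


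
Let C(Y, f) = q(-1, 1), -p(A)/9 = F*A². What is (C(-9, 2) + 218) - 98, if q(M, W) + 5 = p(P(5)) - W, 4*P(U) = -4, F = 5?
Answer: 69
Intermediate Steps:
P(U) = -1 (P(U) = (¼)*(-4) = -1)
p(A) = -45*A²
q(M, W) = -50 - W (q(M, W) = -5 + (-45*(-1)² - W) = -5 + (-45*1 - W) = -5 + (-45 - W) = -50 - W)
C(Y, f) = -51 (C(Y, f) = -50 - 1*1 = -50 - 1 = -51)
(C(-9, 2) + 218) - 98 = (-51 + 218) - 98 = 167 - 98 = 69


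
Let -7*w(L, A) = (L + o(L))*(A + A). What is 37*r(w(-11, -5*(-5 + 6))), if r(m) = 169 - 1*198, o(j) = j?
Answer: -1073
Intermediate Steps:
w(L, A) = -4*A*L/7 (w(L, A) = -(L + L)*(A + A)/7 = -2*L*2*A/7 = -4*A*L/7)
r(m) = -29 (r(m) = 169 - 198 = -29)
37*r(w(-11, -5*(-5 + 6))) = 37*(-29) = -1073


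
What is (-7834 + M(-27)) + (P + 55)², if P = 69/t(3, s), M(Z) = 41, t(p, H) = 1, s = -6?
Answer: 7583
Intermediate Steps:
P = 69 (P = 69/1 = 69*1 = 69)
(-7834 + M(-27)) + (P + 55)² = (-7834 + 41) + (69 + 55)² = -7793 + 124² = -7793 + 15376 = 7583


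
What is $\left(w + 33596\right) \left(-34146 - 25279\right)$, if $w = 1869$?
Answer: $-2107507625$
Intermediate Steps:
$\left(w + 33596\right) \left(-34146 - 25279\right) = \left(1869 + 33596\right) \left(-34146 - 25279\right) = 35465 \left(-59425\right) = -2107507625$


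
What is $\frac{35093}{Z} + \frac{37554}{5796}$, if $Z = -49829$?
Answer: $\frac{277979873}{48134814} \approx 5.775$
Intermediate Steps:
$\frac{35093}{Z} + \frac{37554}{5796} = \frac{35093}{-49829} + \frac{37554}{5796} = 35093 \left(- \frac{1}{49829}\right) + 37554 \cdot \frac{1}{5796} = - \frac{35093}{49829} + \frac{6259}{966} = \frac{277979873}{48134814}$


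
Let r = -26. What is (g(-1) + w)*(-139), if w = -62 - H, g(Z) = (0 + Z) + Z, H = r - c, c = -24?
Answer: 8618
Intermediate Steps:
H = -2 (H = -26 - 1*(-24) = -26 + 24 = -2)
g(Z) = 2*Z (g(Z) = Z + Z = 2*Z)
w = -60 (w = -62 - 1*(-2) = -62 + 2 = -60)
(g(-1) + w)*(-139) = (2*(-1) - 60)*(-139) = (-2 - 60)*(-139) = -62*(-139) = 8618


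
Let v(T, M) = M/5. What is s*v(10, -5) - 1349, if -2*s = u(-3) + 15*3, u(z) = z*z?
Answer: -1322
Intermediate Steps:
u(z) = z²
v(T, M) = M/5 (v(T, M) = M*(⅕) = M/5)
s = -27 (s = -((-3)² + 15*3)/2 = -(9 + 45)/2 = -½*54 = -27)
s*v(10, -5) - 1349 = -27*(-5)/5 - 1349 = -27*(-1) - 1349 = 27 - 1349 = -1322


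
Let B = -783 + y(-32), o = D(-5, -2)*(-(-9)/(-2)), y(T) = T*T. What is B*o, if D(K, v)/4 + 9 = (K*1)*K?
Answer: -69408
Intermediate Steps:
y(T) = T²
D(K, v) = -36 + 4*K² (D(K, v) = -36 + 4*((K*1)*K) = -36 + 4*(K*K) = -36 + 4*K²)
o = -288 (o = (-36 + 4*(-5)²)*(-(-9)/(-2)) = (-36 + 4*25)*(-(-9)*(-1)/2) = (-36 + 100)*(-3*3/2) = 64*(-9/2) = -288)
B = 241 (B = -783 + (-32)² = -783 + 1024 = 241)
B*o = 241*(-288) = -69408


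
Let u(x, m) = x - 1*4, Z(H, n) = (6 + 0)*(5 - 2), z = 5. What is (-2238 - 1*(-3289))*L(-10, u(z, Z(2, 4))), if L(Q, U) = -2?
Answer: -2102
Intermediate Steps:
Z(H, n) = 18 (Z(H, n) = 6*3 = 18)
u(x, m) = -4 + x (u(x, m) = x - 4 = -4 + x)
(-2238 - 1*(-3289))*L(-10, u(z, Z(2, 4))) = (-2238 - 1*(-3289))*(-2) = (-2238 + 3289)*(-2) = 1051*(-2) = -2102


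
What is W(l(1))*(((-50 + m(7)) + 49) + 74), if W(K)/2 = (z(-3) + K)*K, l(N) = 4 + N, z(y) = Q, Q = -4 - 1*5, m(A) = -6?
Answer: -2680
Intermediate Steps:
Q = -9 (Q = -4 - 5 = -9)
z(y) = -9
W(K) = 2*K*(-9 + K) (W(K) = 2*((-9 + K)*K) = 2*(K*(-9 + K)) = 2*K*(-9 + K))
W(l(1))*(((-50 + m(7)) + 49) + 74) = (2*(4 + 1)*(-9 + (4 + 1)))*(((-50 - 6) + 49) + 74) = (2*5*(-9 + 5))*((-56 + 49) + 74) = (2*5*(-4))*(-7 + 74) = -40*67 = -2680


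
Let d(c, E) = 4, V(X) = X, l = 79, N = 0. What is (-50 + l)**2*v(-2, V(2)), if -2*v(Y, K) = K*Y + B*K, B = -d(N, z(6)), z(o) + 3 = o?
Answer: 5046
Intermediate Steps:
z(o) = -3 + o
B = -4 (B = -1*4 = -4)
v(Y, K) = 2*K - K*Y/2 (v(Y, K) = -(K*Y - 4*K)/2 = -(-4*K + K*Y)/2 = 2*K - K*Y/2)
(-50 + l)**2*v(-2, V(2)) = (-50 + 79)**2*((1/2)*2*(4 - 1*(-2))) = 29**2*((1/2)*2*(4 + 2)) = 841*((1/2)*2*6) = 841*6 = 5046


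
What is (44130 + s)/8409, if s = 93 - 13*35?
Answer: 43768/8409 ≈ 5.2049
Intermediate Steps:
s = -362 (s = 93 - 455 = -362)
(44130 + s)/8409 = (44130 - 362)/8409 = 43768*(1/8409) = 43768/8409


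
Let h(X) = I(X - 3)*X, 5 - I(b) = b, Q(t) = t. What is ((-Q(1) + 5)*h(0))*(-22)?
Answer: 0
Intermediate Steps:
I(b) = 5 - b
h(X) = X*(8 - X) (h(X) = (5 - (X - 3))*X = (5 - (-3 + X))*X = (5 + (3 - X))*X = (8 - X)*X = X*(8 - X))
((-Q(1) + 5)*h(0))*(-22) = ((-1*1 + 5)*(0*(8 - 1*0)))*(-22) = ((-1 + 5)*(0*(8 + 0)))*(-22) = (4*(0*8))*(-22) = (4*0)*(-22) = 0*(-22) = 0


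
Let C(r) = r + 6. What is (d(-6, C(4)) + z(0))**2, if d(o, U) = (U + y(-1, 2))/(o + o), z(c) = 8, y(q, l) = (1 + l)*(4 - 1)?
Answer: 5929/144 ≈ 41.174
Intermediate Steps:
y(q, l) = 3 + 3*l (y(q, l) = (1 + l)*3 = 3 + 3*l)
C(r) = 6 + r
d(o, U) = (9 + U)/(2*o) (d(o, U) = (U + (3 + 3*2))/(o + o) = (U + (3 + 6))/((2*o)) = (U + 9)*(1/(2*o)) = (9 + U)*(1/(2*o)) = (9 + U)/(2*o))
(d(-6, C(4)) + z(0))**2 = ((1/2)*(9 + (6 + 4))/(-6) + 8)**2 = ((1/2)*(-1/6)*(9 + 10) + 8)**2 = ((1/2)*(-1/6)*19 + 8)**2 = (-19/12 + 8)**2 = (77/12)**2 = 5929/144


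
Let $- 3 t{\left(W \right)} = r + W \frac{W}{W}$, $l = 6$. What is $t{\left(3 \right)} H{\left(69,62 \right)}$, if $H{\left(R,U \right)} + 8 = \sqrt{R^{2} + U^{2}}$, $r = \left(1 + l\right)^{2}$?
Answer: $\frac{416}{3} - \frac{52 \sqrt{8605}}{3} \approx -1469.2$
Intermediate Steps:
$r = 49$ ($r = \left(1 + 6\right)^{2} = 7^{2} = 49$)
$t{\left(W \right)} = - \frac{49}{3} - \frac{W}{3}$ ($t{\left(W \right)} = - \frac{49 + W \frac{W}{W}}{3} = - \frac{49 + W 1}{3} = - \frac{49 + W}{3} = - \frac{49}{3} - \frac{W}{3}$)
$H{\left(R,U \right)} = -8 + \sqrt{R^{2} + U^{2}}$
$t{\left(3 \right)} H{\left(69,62 \right)} = \left(- \frac{49}{3} - 1\right) \left(-8 + \sqrt{69^{2} + 62^{2}}\right) = \left(- \frac{49}{3} - 1\right) \left(-8 + \sqrt{4761 + 3844}\right) = - \frac{52 \left(-8 + \sqrt{8605}\right)}{3} = \frac{416}{3} - \frac{52 \sqrt{8605}}{3}$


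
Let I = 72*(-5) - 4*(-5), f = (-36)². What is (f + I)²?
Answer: 913936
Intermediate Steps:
f = 1296
I = -340 (I = -360 - 1*(-20) = -360 + 20 = -340)
(f + I)² = (1296 - 340)² = 956² = 913936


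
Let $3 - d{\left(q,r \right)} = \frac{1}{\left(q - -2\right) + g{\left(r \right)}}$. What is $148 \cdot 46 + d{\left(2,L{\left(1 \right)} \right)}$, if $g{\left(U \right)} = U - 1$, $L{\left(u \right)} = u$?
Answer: $\frac{27243}{4} \approx 6810.8$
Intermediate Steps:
$g{\left(U \right)} = -1 + U$
$d{\left(q,r \right)} = 3 - \frac{1}{1 + q + r}$ ($d{\left(q,r \right)} = 3 - \frac{1}{\left(q - -2\right) + \left(-1 + r\right)} = 3 - \frac{1}{\left(q + 2\right) + \left(-1 + r\right)} = 3 - \frac{1}{\left(2 + q\right) + \left(-1 + r\right)} = 3 - \frac{1}{1 + q + r}$)
$148 \cdot 46 + d{\left(2,L{\left(1 \right)} \right)} = 148 \cdot 46 + \frac{2 + 3 \cdot 2 + 3 \cdot 1}{1 + 2 + 1} = 6808 + \frac{2 + 6 + 3}{4} = 6808 + \frac{1}{4} \cdot 11 = 6808 + \frac{11}{4} = \frac{27243}{4}$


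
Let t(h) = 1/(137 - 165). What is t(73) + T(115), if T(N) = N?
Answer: 3219/28 ≈ 114.96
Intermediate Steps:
t(h) = -1/28 (t(h) = 1/(-28) = -1/28)
t(73) + T(115) = -1/28 + 115 = 3219/28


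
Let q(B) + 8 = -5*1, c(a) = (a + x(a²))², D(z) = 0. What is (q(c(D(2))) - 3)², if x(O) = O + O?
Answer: 256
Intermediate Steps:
x(O) = 2*O
c(a) = (a + 2*a²)²
q(B) = -13 (q(B) = -8 - 5*1 = -8 - 5 = -13)
(q(c(D(2))) - 3)² = (-13 - 3)² = (-16)² = 256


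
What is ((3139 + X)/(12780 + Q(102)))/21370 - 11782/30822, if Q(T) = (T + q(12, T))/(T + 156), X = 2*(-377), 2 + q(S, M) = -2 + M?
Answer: -41510744803417/108595603834080 ≈ -0.38225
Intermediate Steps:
q(S, M) = -4 + M (q(S, M) = -2 + (-2 + M) = -4 + M)
X = -754
Q(T) = (-4 + 2*T)/(156 + T) (Q(T) = (T + (-4 + T))/(T + 156) = (-4 + 2*T)/(156 + T))
((3139 + X)/(12780 + Q(102)))/21370 - 11782/30822 = ((3139 - 754)/(12780 + 2*(-2 + 102)/(156 + 102)))/21370 - 11782/30822 = (2385/(12780 + 2*100/258))*(1/21370) - 11782*1/30822 = (2385/(12780 + 2*(1/258)*100))*(1/21370) - 5891/15411 = (2385/(12780 + 100/129))*(1/21370) - 5891/15411 = (2385/(1648720/129))*(1/21370) - 5891/15411 = (2385*(129/1648720))*(1/21370) - 5891/15411 = (61533/329744)*(1/21370) - 5891/15411 = 61533/7046629280 - 5891/15411 = -41510744803417/108595603834080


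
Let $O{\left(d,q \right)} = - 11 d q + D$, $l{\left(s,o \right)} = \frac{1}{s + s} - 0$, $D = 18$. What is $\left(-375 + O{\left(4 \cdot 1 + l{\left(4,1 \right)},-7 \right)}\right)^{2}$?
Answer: $\frac{99225}{64} \approx 1550.4$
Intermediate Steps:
$l{\left(s,o \right)} = \frac{1}{2 s}$ ($l{\left(s,o \right)} = \frac{1}{2 s} + 0 = \frac{1}{2 s}$)
$O{\left(d,q \right)} = 18 - 11 d q$ ($O{\left(d,q \right)} = - 11 d q + 18 = 18 - 11 d q$)
$\left(-375 + O{\left(4 \cdot 1 + l{\left(4,1 \right)},-7 \right)}\right)^{2} = \left(-375 - \left(-18 + 11 \left(4 \cdot 1 + \frac{1}{2 \cdot 4}\right) \left(-7\right)\right)\right)^{2} = \left(-375 - \left(-18 + 11 \left(4 + \frac{1}{2} \cdot \frac{1}{4}\right) \left(-7\right)\right)\right)^{2} = \left(-375 - \left(-18 + 11 \left(4 + \frac{1}{8}\right) \left(-7\right)\right)\right)^{2} = \left(-375 - \left(-18 + \frac{363}{8} \left(-7\right)\right)\right)^{2} = \left(-375 + \left(18 + \frac{2541}{8}\right)\right)^{2} = \left(-375 + \frac{2685}{8}\right)^{2} = \left(- \frac{315}{8}\right)^{2} = \frac{99225}{64}$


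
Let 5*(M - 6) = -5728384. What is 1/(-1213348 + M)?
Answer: -5/11795094 ≈ -4.2391e-7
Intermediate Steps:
M = -5728354/5 (M = 6 + (⅕)*(-5728384) = 6 - 5728384/5 = -5728354/5 ≈ -1.1457e+6)
1/(-1213348 + M) = 1/(-1213348 - 5728354/5) = 1/(-11795094/5) = -5/11795094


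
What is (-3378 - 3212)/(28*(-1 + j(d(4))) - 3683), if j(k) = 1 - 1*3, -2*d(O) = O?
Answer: 6590/3767 ≈ 1.7494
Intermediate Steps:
d(O) = -O/2
j(k) = -2 (j(k) = 1 - 3 = -2)
(-3378 - 3212)/(28*(-1 + j(d(4))) - 3683) = (-3378 - 3212)/(28*(-1 - 2) - 3683) = -6590/(28*(-3) - 3683) = -6590/(-84 - 3683) = -6590/(-3767) = -6590*(-1/3767) = 6590/3767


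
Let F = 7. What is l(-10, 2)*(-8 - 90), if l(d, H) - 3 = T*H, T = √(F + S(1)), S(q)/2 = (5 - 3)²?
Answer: -294 - 196*√15 ≈ -1053.1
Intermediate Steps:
S(q) = 8 (S(q) = 2*(5 - 3)² = 2*2² = 2*4 = 8)
T = √15 (T = √(7 + 8) = √15 ≈ 3.8730)
l(d, H) = 3 + H*√15 (l(d, H) = 3 + √15*H = 3 + H*√15)
l(-10, 2)*(-8 - 90) = (3 + 2*√15)*(-8 - 90) = (3 + 2*√15)*(-98) = -294 - 196*√15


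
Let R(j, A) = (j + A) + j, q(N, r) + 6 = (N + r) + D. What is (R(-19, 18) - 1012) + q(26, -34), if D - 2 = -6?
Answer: -1050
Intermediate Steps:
D = -4 (D = 2 - 6 = -4)
q(N, r) = -10 + N + r (q(N, r) = -6 + ((N + r) - 4) = -6 + (-4 + N + r) = -10 + N + r)
R(j, A) = A + 2*j (R(j, A) = (A + j) + j = A + 2*j)
(R(-19, 18) - 1012) + q(26, -34) = ((18 + 2*(-19)) - 1012) + (-10 + 26 - 34) = ((18 - 38) - 1012) - 18 = (-20 - 1012) - 18 = -1032 - 18 = -1050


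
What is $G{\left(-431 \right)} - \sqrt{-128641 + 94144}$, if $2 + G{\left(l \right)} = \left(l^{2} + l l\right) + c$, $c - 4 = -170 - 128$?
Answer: $371226 - 3 i \sqrt{3833} \approx 3.7123 \cdot 10^{5} - 185.73 i$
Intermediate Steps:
$c = -294$ ($c = 4 - 298 = -294$)
$G{\left(l \right)} = -296 + 2 l^{2}$ ($G{\left(l \right)} = -2 - \left(294 - l^{2} - l l\right) = -2 + \left(\left(l^{2} + l^{2}\right) - 294\right) = -2 + \left(2 l^{2} - 294\right) = -2 + \left(-294 + 2 l^{2}\right) = -296 + 2 l^{2}$)
$G{\left(-431 \right)} - \sqrt{-128641 + 94144} = \left(-296 + 2 \left(-431\right)^{2}\right) - \sqrt{-128641 + 94144} = \left(-296 + 2 \cdot 185761\right) - \sqrt{-34497} = \left(-296 + 371522\right) - 3 i \sqrt{3833} = 371226 - 3 i \sqrt{3833}$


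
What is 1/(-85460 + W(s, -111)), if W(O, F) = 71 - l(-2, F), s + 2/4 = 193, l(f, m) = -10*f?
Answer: -1/85409 ≈ -1.1708e-5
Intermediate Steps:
s = 385/2 (s = -½ + 193 = 385/2 ≈ 192.50)
W(O, F) = 51 (W(O, F) = 71 - (-10)*(-2) = 71 - 1*20 = 71 - 20 = 51)
1/(-85460 + W(s, -111)) = 1/(-85460 + 51) = 1/(-85409) = -1/85409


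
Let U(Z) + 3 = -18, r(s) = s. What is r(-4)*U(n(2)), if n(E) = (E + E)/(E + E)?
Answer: 84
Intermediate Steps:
n(E) = 1 (n(E) = (2*E)/((2*E)) = (2*E)*(1/(2*E)) = 1)
U(Z) = -21 (U(Z) = -3 - 18 = -21)
r(-4)*U(n(2)) = -4*(-21) = 84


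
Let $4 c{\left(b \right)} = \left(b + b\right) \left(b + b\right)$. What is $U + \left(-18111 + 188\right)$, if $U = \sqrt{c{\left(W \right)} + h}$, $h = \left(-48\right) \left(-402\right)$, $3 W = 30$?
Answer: $-17923 + 2 \sqrt{4849} \approx -17784.0$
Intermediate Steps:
$W = 10$ ($W = \frac{1}{3} \cdot 30 = 10$)
$c{\left(b \right)} = b^{2}$ ($c{\left(b \right)} = \frac{\left(b + b\right) \left(b + b\right)}{4} = \frac{2 b 2 b}{4} = \frac{4 b^{2}}{4} = b^{2}$)
$h = 19296$
$U = 2 \sqrt{4849}$ ($U = \sqrt{10^{2} + 19296} = \sqrt{100 + 19296} = \sqrt{19396} = 2 \sqrt{4849} \approx 139.27$)
$U + \left(-18111 + 188\right) = 2 \sqrt{4849} + \left(-18111 + 188\right) = 2 \sqrt{4849} - 17923 = -17923 + 2 \sqrt{4849}$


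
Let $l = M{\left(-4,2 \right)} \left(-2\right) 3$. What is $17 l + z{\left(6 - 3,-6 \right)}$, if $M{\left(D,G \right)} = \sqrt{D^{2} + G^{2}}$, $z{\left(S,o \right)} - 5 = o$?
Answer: $-1 - 204 \sqrt{5} \approx -457.16$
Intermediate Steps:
$z{\left(S,o \right)} = 5 + o$
$l = - 12 \sqrt{5}$ ($l = \sqrt{\left(-4\right)^{2} + 2^{2}} \left(-2\right) 3 = \sqrt{16 + 4} \left(-2\right) 3 = \sqrt{20} \left(-2\right) 3 = 2 \sqrt{5} \left(-2\right) 3 = - 4 \sqrt{5} \cdot 3 = - 12 \sqrt{5} \approx -26.833$)
$17 l + z{\left(6 - 3,-6 \right)} = 17 \left(- 12 \sqrt{5}\right) + \left(5 - 6\right) = - 204 \sqrt{5} - 1 = -1 - 204 \sqrt{5}$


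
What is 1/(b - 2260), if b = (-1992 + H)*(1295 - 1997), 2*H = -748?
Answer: 1/1658672 ≈ 6.0289e-7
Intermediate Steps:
H = -374 (H = (½)*(-748) = -374)
b = 1660932 (b = (-1992 - 374)*(1295 - 1997) = -2366*(-702) = 1660932)
1/(b - 2260) = 1/(1660932 - 2260) = 1/1658672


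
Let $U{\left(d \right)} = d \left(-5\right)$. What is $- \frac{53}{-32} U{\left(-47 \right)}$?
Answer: $\frac{12455}{32} \approx 389.22$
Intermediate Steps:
$U{\left(d \right)} = - 5 d$
$- \frac{53}{-32} U{\left(-47 \right)} = - \frac{53}{-32} \left(\left(-5\right) \left(-47\right)\right) = \left(-53\right) \left(- \frac{1}{32}\right) 235 = \frac{53}{32} \cdot 235 = \frac{12455}{32}$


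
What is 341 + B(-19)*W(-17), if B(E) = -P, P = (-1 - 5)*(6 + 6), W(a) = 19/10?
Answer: 2389/5 ≈ 477.80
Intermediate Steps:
W(a) = 19/10 (W(a) = 19*(⅒) = 19/10)
P = -72 (P = -6*12 = -72)
B(E) = 72 (B(E) = -1*(-72) = 72)
341 + B(-19)*W(-17) = 341 + 72*(19/10) = 341 + 684/5 = 2389/5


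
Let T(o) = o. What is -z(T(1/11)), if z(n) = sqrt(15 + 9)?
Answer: -2*sqrt(6) ≈ -4.8990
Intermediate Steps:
z(n) = 2*sqrt(6) (z(n) = sqrt(24) = 2*sqrt(6))
-z(T(1/11)) = -2*sqrt(6)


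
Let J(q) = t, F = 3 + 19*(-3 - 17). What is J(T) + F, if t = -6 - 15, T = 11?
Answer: -398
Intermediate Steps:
F = -377 (F = 3 + 19*(-20) = 3 - 380 = -377)
t = -21
J(q) = -21
J(T) + F = -21 - 377 = -398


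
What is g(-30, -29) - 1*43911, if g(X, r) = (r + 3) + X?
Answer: -43967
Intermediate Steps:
g(X, r) = 3 + X + r (g(X, r) = (3 + r) + X = 3 + X + r)
g(-30, -29) - 1*43911 = (3 - 30 - 29) - 1*43911 = -56 - 43911 = -43967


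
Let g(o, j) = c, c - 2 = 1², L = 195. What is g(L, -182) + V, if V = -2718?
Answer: -2715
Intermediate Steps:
c = 3 (c = 2 + 1² = 2 + 1 = 3)
g(o, j) = 3
g(L, -182) + V = 3 - 2718 = -2715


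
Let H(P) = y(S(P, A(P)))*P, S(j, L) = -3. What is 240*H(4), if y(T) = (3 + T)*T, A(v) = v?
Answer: 0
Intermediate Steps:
y(T) = T*(3 + T)
H(P) = 0 (H(P) = (-3*(3 - 3))*P = (-3*0)*P = 0*P = 0)
240*H(4) = 240*0 = 0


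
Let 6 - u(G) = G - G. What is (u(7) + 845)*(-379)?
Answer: -322529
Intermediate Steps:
u(G) = 6 (u(G) = 6 - (G - G) = 6 - 1*0 = 6 + 0 = 6)
(u(7) + 845)*(-379) = (6 + 845)*(-379) = 851*(-379) = -322529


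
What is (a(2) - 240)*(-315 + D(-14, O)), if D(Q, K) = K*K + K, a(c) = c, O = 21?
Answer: -34986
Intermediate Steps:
D(Q, K) = K + K² (D(Q, K) = K² + K = K + K²)
(a(2) - 240)*(-315 + D(-14, O)) = (2 - 240)*(-315 + 21*(1 + 21)) = -238*(-315 + 21*22) = -238*(-315 + 462) = -238*147 = -34986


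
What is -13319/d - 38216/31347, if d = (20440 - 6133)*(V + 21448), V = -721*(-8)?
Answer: -358119445/293742288 ≈ -1.2192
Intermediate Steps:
V = 5768
d = 389379312 (d = (20440 - 6133)*(5768 + 21448) = 14307*27216 = 389379312)
-13319/d - 38216/31347 = -13319/389379312 - 38216/31347 = -13319*1/389379312 - 38216*1/31347 = -701/20493648 - 38216/31347 = -358119445/293742288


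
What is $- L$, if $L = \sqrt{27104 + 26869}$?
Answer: $- 3 \sqrt{5997} \approx -232.32$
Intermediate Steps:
$L = 3 \sqrt{5997}$ ($L = \sqrt{53973} = 3 \sqrt{5997} \approx 232.32$)
$- L = - 3 \sqrt{5997}$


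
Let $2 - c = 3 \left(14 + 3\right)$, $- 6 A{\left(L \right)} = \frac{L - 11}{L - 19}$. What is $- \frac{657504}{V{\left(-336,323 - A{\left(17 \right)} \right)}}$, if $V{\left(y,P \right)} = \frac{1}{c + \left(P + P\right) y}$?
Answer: $142526484576$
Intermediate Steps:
$A{\left(L \right)} = - \frac{-11 + L}{6 \left(-19 + L\right)}$ ($A{\left(L \right)} = - \frac{\left(L - 11\right) \frac{1}{L - 19}}{6} = - \frac{\left(-11 + L\right) \frac{1}{-19 + L}}{6} = - \frac{\frac{1}{-19 + L} \left(-11 + L\right)}{6} = - \frac{-11 + L}{6 \left(-19 + L\right)}$)
$c = -49$ ($c = 2 - 3 \left(14 + 3\right) = 2 - 3 \cdot 17 = 2 - 51 = -49$)
$V{\left(y,P \right)} = \frac{1}{-49 + 2 P y}$ ($V{\left(y,P \right)} = \frac{1}{-49 + \left(P + P\right) y} = \frac{1}{-49 + 2 P y}$)
$- \frac{657504}{V{\left(-336,323 - A{\left(17 \right)} \right)}} = - \frac{657504}{\frac{1}{-49 + 2 \left(323 - \frac{11 - 17}{6 \left(-19 + 17\right)}\right) \left(-336\right)}} = - \frac{657504}{\frac{1}{-49 + 2 \left(323 - \frac{11 - 17}{6 \left(-2\right)}\right) \left(-336\right)}} = - \frac{657504}{\frac{1}{-49 + 2 \left(323 - \frac{1}{6} \left(- \frac{1}{2}\right) \left(-6\right)\right) \left(-336\right)}} = - \frac{657504}{\frac{1}{-49 + 2 \left(323 - \frac{1}{2}\right) \left(-336\right)}} = - \frac{657504}{\frac{1}{-49 + 2 \cdot \frac{645}{2} \left(-336\right)}} = - \frac{657504}{\frac{1}{-49 - 216720}} = - \frac{657504}{\frac{1}{-216769}} = - \frac{657504}{- \frac{1}{216769}} = \left(-657504\right) \left(-216769\right) = 142526484576$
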